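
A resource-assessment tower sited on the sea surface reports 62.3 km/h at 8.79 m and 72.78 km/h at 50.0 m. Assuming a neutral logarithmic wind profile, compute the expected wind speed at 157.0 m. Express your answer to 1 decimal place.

79.7 km/h

Log law: V ∝ ln(z/z₀). From the pair, with r = V₁/V₂ = 0.85600,
ln z₀ = (ln z₁ − r·ln z₂)/(1 − r) = (2.1736 − 0.85600×3.9120)/0.14400 = -8.1606 → z₀ = 0.0002857 m
V₃ = V₁ · ln(z₃/z₀)/ln(z₁/z₀) = 62.3 × 13.2169/10.3342 = 79.6780 km/h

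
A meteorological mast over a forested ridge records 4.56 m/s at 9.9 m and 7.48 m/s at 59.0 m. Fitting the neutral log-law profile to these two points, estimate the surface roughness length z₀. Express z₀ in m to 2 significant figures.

Log law: V(z) ∝ ln(z/z₀). With r = V₁/V₂ = 4.56/7.48 = 0.60963,
r · ln(z₂/z₀) = ln(z₁/z₀) ⇒ ln z₀ = (ln z₁ − r·ln z₂)/(1 − r)
ln z₀ = (2.29253 − 0.60963×4.07754) / 0.39037 = -0.4950
z₀ = exp(-0.4950) = 0.6096 m

z₀ ≈ 0.61 m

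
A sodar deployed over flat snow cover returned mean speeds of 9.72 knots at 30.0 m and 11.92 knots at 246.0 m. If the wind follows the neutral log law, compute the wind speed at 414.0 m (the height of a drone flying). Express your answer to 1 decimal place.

12.5 knots

Log law: V ∝ ln(z/z₀). From the pair, with r = V₁/V₂ = 0.81544,
ln z₀ = (ln z₁ − r·ln z₂)/(1 − r) = (3.4012 − 0.81544×5.5053)/0.18456 = -5.8952 → z₀ = 0.002752 m
V₃ = V₁ · ln(z₃/z₀)/ln(z₁/z₀) = 9.72 × 11.9211/9.2964 = 12.4643 knots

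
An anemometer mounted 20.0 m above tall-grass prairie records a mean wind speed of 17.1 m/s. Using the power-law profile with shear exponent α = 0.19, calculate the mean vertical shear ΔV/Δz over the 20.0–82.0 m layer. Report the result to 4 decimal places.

Power law: V₂ = V₁ · (z₂/z₁)^α = 17.1 × (4.1000)^0.19 = 22.3576 m/s
ΔV/Δz = (22.3576 − 17.1)/(82.0 − 20.0) = 5.2576/62.0000 = 0.08480 m/s/m

0.0848 m/s/m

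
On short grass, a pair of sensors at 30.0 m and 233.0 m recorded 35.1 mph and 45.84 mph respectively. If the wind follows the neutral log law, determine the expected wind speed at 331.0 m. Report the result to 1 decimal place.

Log law: V ∝ ln(z/z₀). From the pair, with r = V₁/V₂ = 0.76571,
ln z₀ = (ln z₁ − r·ln z₂)/(1 − r) = (3.4012 − 0.76571×5.4510)/0.23429 = -3.2980 → z₀ = 0.03696 m
V₃ = V₁ · ln(z₃/z₀)/ln(z₁/z₀) = 35.1 × 9.1001/6.6992 = 47.6795 mph

47.7 mph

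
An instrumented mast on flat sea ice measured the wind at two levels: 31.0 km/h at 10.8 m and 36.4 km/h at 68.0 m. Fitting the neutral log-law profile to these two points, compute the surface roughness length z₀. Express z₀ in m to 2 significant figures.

z₀ ≈ 0.00028 m

Log law: V(z) ∝ ln(z/z₀). With r = V₁/V₂ = 31.0/36.4 = 0.85165,
r · ln(z₂/z₀) = ln(z₁/z₀) ⇒ ln z₀ = (ln z₁ − r·ln z₂)/(1 − r)
ln z₀ = (2.37955 − 0.85165×4.21951) / 0.14835 = -8.1832
z₀ = exp(-8.1832) = 0.0002793 m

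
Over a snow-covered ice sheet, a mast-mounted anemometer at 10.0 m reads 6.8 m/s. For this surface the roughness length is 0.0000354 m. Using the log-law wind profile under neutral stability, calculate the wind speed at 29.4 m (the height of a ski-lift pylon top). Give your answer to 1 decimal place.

Log law: V(z) ∝ ln(z/z₀), so V₂/V₁ = ln(z₂/z₀) / ln(z₁/z₀).
ln(29.4/0.0000354) = 13.6298, ln(10.0/0.0000354) = 12.5514
V₂ = 6.8 × 13.6298/12.5514 = 6.8 × 1.0859 = 7.3843 m/s

7.4 m/s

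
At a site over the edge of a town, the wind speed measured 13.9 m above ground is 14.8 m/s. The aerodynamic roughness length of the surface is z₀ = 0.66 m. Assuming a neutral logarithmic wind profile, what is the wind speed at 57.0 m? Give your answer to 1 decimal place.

21.7 m/s

Log law: V(z) ∝ ln(z/z₀), so V₂/V₁ = ln(z₂/z₀) / ln(z₁/z₀).
ln(57.0/0.66) = 4.4586, ln(13.9/0.66) = 3.0474
V₂ = 14.8 × 4.4586/3.0474 = 14.8 × 1.4631 = 21.6534 m/s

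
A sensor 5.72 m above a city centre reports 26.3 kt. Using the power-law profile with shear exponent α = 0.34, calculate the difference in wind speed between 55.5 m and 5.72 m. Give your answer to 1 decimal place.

Power law: V₂ = V₁ · (z₂/z₁)^α = 26.3 × (9.7028)^0.34 = 56.9509 kt
ΔV = 56.9509 − 26.3 = 30.6509 kt

30.7 kt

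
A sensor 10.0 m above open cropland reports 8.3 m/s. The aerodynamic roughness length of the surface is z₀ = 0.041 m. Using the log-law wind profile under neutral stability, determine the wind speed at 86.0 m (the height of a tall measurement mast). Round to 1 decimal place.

Log law: V(z) ∝ ln(z/z₀), so V₂/V₁ = ln(z₂/z₀) / ln(z₁/z₀).
ln(86.0/0.041) = 7.6485, ln(10.0/0.041) = 5.4968
V₂ = 8.3 × 7.6485/5.4968 = 8.3 × 1.3915 = 11.5491 m/s

11.5 m/s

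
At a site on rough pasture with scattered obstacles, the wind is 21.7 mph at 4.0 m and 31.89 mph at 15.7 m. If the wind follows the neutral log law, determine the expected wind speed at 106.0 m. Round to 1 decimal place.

46.1 mph

Log law: V ∝ ln(z/z₀). From the pair, with r = V₁/V₂ = 0.68046,
ln z₀ = (ln z₁ − r·ln z₂)/(1 − r) = (1.3863 − 0.68046×2.7537)/0.31954 = -1.5256 → z₀ = 0.2175 m
V₃ = V₁ · ln(z₃/z₀)/ln(z₁/z₀) = 21.7 × 6.1890/2.9119 = 46.1222 mph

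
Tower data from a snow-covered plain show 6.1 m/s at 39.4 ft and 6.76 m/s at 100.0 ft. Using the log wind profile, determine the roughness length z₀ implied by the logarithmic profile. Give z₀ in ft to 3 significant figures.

z₀ ≈ 0.00719 ft

Log law: V(z) ∝ ln(z/z₀). With r = V₁/V₂ = 6.1/6.76 = 0.90237,
r · ln(z₂/z₀) = ln(z₁/z₀) ⇒ ln z₀ = (ln z₁ − r·ln z₂)/(1 − r)
ln z₀ = (3.67377 − 0.90237×4.60517) / 0.09763 = -4.9347
z₀ = exp(-4.9347) = 0.007193 ft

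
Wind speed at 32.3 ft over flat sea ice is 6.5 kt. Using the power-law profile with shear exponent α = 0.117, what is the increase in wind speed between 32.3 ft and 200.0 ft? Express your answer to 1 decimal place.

Power law: V₂ = V₁ · (z₂/z₁)^α = 6.5 × (6.1920)^0.117 = 8.0456 kt
ΔV = 8.0456 − 6.5 = 1.5456 kt

1.5 kt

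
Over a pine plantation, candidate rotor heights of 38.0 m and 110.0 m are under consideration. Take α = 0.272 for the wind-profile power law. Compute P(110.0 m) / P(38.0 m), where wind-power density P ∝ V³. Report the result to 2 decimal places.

2.38

Speed ratio: V_B/V_A = (z_B/z_A)^α = (110.0/38.0)^0.272 = (2.8947)^0.272 = 1.33523
Power-density ratio: P_B/P_A = (V_B/V_A)³ = (1.33523)³ = 2.38053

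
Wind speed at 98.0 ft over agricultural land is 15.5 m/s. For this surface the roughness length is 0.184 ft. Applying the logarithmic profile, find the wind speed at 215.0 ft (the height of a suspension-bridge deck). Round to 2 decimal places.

Log law: V(z) ∝ ln(z/z₀), so V₂/V₁ = ln(z₂/z₀) / ln(z₁/z₀).
ln(215.0/0.184) = 7.0635, ln(98.0/0.184) = 6.2778
V₂ = 15.5 × 7.0635/6.2778 = 15.5 × 1.1252 = 17.4398 m/s

17.44 m/s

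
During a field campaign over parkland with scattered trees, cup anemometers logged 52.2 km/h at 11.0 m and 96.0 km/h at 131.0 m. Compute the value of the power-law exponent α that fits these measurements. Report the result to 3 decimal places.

Power law: V₂/V₁ = (z₂/z₁)^α ⇒ α = ln(V₂/V₁) / ln(z₂/z₁)
α = ln(96.0/52.2) / ln(131.0/11.0) = ln(1.8391) / ln(11.9091)
  = 0.60927 / 2.47730 = 0.24594

α ≈ 0.246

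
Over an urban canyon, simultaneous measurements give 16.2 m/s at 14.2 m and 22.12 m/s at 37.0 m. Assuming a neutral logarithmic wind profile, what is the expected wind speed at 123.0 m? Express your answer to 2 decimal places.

Log law: V ∝ ln(z/z₀). From the pair, with r = V₁/V₂ = 0.73237,
ln z₀ = (ln z₁ − r·ln z₂)/(1 − r) = (2.6532 − 0.73237×3.6109)/0.26763 = 0.0326 → z₀ = 1.033 m
V₃ = V₁ · ln(z₃/z₀)/ln(z₁/z₀) = 16.2 × 4.7796/2.6207 = 29.5458 m/s

29.55 m/s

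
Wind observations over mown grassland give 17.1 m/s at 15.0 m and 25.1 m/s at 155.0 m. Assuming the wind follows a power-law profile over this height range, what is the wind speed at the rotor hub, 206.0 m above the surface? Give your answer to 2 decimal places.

First find α: α = ln(V₂/V₁)/ln(z₂/z₁) = ln(25.1/17.1)/ln(155.0/15.0) = 0.38379/2.33537 = 0.1643
Extrapolate from 155.0 m to 206.0 m: V₃ = 25.1 × (206.0/155.0)^0.1643 = 25.1 × 1.0479 = 26.3012 m/s

26.30 m/s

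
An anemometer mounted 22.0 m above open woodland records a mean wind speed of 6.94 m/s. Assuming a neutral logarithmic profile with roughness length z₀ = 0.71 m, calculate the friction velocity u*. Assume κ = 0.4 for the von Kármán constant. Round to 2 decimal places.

u* ≈ 0.81 m/s

Log law: V(z) = (u*/κ) · ln(z/z₀) ⇒ u* = κ · V / ln(z/z₀)
u* = 0.4 × 6.94 / ln(22.0/0.71) = 0.4 × 6.94 / 3.4335
   = 2.7760 / 3.4335 = 0.8085 m/s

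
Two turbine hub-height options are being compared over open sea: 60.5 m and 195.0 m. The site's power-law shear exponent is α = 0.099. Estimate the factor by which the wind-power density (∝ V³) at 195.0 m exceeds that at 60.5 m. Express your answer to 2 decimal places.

1.42

Speed ratio: V_B/V_A = (z_B/z_A)^α = (195.0/60.5)^0.099 = (3.2231)^0.099 = 1.12284
Power-density ratio: P_B/P_A = (V_B/V_A)³ = (1.12284)³ = 1.41566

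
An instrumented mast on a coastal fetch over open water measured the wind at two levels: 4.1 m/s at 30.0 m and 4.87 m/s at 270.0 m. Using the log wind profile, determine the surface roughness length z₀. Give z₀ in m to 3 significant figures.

z₀ ≈ 0.000249 m

Log law: V(z) ∝ ln(z/z₀). With r = V₁/V₂ = 4.1/4.87 = 0.84189,
r · ln(z₂/z₀) = ln(z₁/z₀) ⇒ ln z₀ = (ln z₁ − r·ln z₂)/(1 − r)
ln z₀ = (3.40120 − 0.84189×5.59842) / 0.15811 = -8.2983
z₀ = exp(-8.2983) = 0.0002489 m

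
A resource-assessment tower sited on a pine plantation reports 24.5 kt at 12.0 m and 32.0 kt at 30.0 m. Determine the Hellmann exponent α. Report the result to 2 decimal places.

α ≈ 0.29

Power law: V₂/V₁ = (z₂/z₁)^α ⇒ α = ln(V₂/V₁) / ln(z₂/z₁)
α = ln(32.0/24.5) / ln(30.0/12.0) = ln(1.3061) / ln(2.5000)
  = 0.26706 / 0.91629 = 0.29146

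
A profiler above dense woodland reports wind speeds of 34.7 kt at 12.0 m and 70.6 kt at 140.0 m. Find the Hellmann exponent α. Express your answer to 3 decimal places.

Power law: V₂/V₁ = (z₂/z₁)^α ⇒ α = ln(V₂/V₁) / ln(z₂/z₁)
α = ln(70.6/34.7) / ln(140.0/12.0) = ln(2.0346) / ln(11.6667)
  = 0.71029 / 2.45674 = 0.28912

α ≈ 0.289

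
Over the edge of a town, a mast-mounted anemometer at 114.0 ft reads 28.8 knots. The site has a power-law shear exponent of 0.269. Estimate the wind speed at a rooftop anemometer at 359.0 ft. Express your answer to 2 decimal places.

39.21 knots

Power-law profile: V₂ = V₁ · (z₂/z₁)^α
V₂ = 28.8 × (359.0/114.0)^0.269 = 28.8 × (3.1491)^0.269
    = 28.8 × 1.3615 = 39.2108 knots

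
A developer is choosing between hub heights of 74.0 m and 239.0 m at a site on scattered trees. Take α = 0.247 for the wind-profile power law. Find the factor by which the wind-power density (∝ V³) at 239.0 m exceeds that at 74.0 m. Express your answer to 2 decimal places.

Speed ratio: V_B/V_A = (z_B/z_A)^α = (239.0/74.0)^0.247 = (3.2297)^0.247 = 1.33587
Power-density ratio: P_B/P_A = (V_B/V_A)³ = (1.33587)³ = 2.38392

2.38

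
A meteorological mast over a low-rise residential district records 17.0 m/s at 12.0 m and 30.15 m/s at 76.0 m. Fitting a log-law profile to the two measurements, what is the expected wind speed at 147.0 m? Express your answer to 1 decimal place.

34.8 m/s

Log law: V ∝ ln(z/z₀). From the pair, with r = V₁/V₂ = 0.56385,
ln z₀ = (ln z₁ − r·ln z₂)/(1 − r) = (2.4849 − 0.56385×4.3307)/0.43615 = 0.0987 → z₀ = 1.104 m
V₃ = V₁ · ln(z₃/z₀)/ln(z₁/z₀) = 17.0 × 4.8918/2.3862 = 34.8498 m/s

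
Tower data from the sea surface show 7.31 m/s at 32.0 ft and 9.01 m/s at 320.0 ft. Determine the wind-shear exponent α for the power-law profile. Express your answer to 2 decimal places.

Power law: V₂/V₁ = (z₂/z₁)^α ⇒ α = ln(V₂/V₁) / ln(z₂/z₁)
α = ln(9.01/7.31) / ln(320.0/32.0) = ln(1.2326) / ln(10.0000)
  = 0.20909 / 2.30259 = 0.09081

α ≈ 0.09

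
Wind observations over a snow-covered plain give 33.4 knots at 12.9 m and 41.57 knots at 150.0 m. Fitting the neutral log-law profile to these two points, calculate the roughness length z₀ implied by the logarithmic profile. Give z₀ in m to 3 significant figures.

z₀ ≈ 0.000568 m

Log law: V(z) ∝ ln(z/z₀). With r = V₁/V₂ = 33.4/41.57 = 0.80346,
r · ln(z₂/z₀) = ln(z₁/z₀) ⇒ ln z₀ = (ln z₁ − r·ln z₂)/(1 − r)
ln z₀ = (2.55723 − 0.80346×5.01064) / 0.19654 = -7.4726
z₀ = exp(-7.4726) = 0.0005684 m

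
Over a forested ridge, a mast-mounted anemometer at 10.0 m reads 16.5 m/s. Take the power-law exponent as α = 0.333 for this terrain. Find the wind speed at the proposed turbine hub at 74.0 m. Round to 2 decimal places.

Power-law profile: V₂ = V₁ · (z₂/z₁)^α
V₂ = 16.5 × (74.0/10.0)^0.333 = 16.5 × (7.4000)^0.333
    = 16.5 × 1.9474 = 32.1320 m/s

32.13 m/s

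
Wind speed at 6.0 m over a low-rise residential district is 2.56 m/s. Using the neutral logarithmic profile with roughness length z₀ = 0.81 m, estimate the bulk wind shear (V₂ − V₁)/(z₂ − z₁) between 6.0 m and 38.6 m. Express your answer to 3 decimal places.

Log law: V₂ = V₁ · ln(z₂/z₀)/ln(z₁/z₀) = 2.56 × 3.8640/2.0025 = 4.9398 m/s
ΔV/Δz = (4.9398 − 2.56)/(38.6 − 6.0) = 2.3798/32.6000 = 0.07300 m/s/m

0.073 m/s/m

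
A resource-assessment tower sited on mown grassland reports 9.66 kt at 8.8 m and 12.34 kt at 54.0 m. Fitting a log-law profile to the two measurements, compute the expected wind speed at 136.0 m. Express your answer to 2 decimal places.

Log law: V ∝ ln(z/z₀). From the pair, with r = V₁/V₂ = 0.78282,
ln z₀ = (ln z₁ − r·ln z₂)/(1 − r) = (2.1748 − 0.78282×3.9890)/0.21718 = -4.3646 → z₀ = 0.01272 m
V₃ = V₁ · ln(z₃/z₀)/ln(z₁/z₀) = 9.66 × 9.2773/6.5394 = 13.7045 kt

13.70 kt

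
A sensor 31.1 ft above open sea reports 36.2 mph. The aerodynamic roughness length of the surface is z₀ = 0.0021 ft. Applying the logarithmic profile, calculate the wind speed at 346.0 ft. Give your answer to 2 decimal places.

Log law: V(z) ∝ ln(z/z₀), so V₂/V₁ = ln(z₂/z₀) / ln(z₁/z₀).
ln(346.0/0.0021) = 12.0123, ln(31.1/0.0021) = 9.6030
V₂ = 36.2 × 12.0123/9.6030 = 36.2 × 1.2509 = 45.2819 mph

45.28 mph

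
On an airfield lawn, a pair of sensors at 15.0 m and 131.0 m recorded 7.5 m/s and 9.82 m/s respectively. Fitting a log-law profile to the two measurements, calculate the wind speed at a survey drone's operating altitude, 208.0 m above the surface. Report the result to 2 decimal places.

Log law: V ∝ ln(z/z₀). From the pair, with r = V₁/V₂ = 0.76375,
ln z₀ = (ln z₁ − r·ln z₂)/(1 − r) = (2.7081 − 0.76375×4.8752)/0.23625 = -4.2978 → z₀ = 0.01360 m
V₃ = V₁ · ln(z₃/z₀)/ln(z₁/z₀) = 7.5 × 9.6354/7.0059 = 10.3150 m/s

10.31 m/s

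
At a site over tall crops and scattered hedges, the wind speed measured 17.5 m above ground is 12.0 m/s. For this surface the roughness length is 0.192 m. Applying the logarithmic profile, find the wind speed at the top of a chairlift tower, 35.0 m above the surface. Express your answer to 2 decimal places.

13.84 m/s

Log law: V(z) ∝ ln(z/z₀), so V₂/V₁ = ln(z₂/z₀) / ln(z₁/z₀).
ln(35.0/0.192) = 5.2056, ln(17.5/0.192) = 4.5125
V₂ = 12.0 × 5.2056/4.5125 = 12.0 × 1.1536 = 13.8433 m/s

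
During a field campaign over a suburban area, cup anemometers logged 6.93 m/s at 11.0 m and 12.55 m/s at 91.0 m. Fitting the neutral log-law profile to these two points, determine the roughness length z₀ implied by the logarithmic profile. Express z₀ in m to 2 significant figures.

z₀ ≈ 0.81 m

Log law: V(z) ∝ ln(z/z₀). With r = V₁/V₂ = 6.93/12.55 = 0.55219,
r · ln(z₂/z₀) = ln(z₁/z₀) ⇒ ln z₀ = (ln z₁ − r·ln z₂)/(1 − r)
ln z₀ = (2.39790 − 0.55219×4.51086) / 0.44781 = -0.2076
z₀ = exp(-0.2076) = 0.8125 m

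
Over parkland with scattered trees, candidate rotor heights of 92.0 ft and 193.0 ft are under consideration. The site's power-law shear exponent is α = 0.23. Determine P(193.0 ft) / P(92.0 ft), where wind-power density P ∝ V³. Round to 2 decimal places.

1.67

Speed ratio: V_B/V_A = (z_B/z_A)^α = (193.0/92.0)^0.23 = (2.0978)^0.23 = 1.18579
Power-density ratio: P_B/P_A = (V_B/V_A)³ = (1.18579)³ = 1.66733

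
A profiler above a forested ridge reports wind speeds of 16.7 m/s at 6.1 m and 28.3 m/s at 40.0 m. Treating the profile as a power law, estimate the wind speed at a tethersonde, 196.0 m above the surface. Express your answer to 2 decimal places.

First find α: α = ln(V₂/V₁)/ln(z₂/z₁) = ln(28.3/16.7)/ln(40.0/6.1) = 0.52745/1.88059 = 0.2805
Extrapolate from 40.0 m to 196.0 m: V₃ = 28.3 × (196.0/40.0)^0.2805 = 28.3 × 1.5616 = 44.1944 m/s

44.19 m/s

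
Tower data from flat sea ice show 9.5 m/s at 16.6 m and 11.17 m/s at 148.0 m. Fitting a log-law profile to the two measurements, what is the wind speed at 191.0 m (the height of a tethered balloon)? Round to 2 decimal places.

Log law: V ∝ ln(z/z₀). From the pair, with r = V₁/V₂ = 0.85049,
ln z₀ = (ln z₁ − r·ln z₂)/(1 − r) = (2.8094 − 0.85049×4.9972)/0.14951 = -9.6362 → z₀ = 0.00006532 m
V₃ = V₁ · ln(z₃/z₀)/ln(z₁/z₀) = 9.5 × 14.8885/12.4456 = 11.3647 m/s

11.36 m/s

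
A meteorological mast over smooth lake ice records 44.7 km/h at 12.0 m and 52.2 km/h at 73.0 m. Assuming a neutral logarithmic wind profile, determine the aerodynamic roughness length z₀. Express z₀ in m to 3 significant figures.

z₀ ≈ 0.000255 m

Log law: V(z) ∝ ln(z/z₀). With r = V₁/V₂ = 44.7/52.2 = 0.85632,
r · ln(z₂/z₀) = ln(z₁/z₀) ⇒ ln z₀ = (ln z₁ − r·ln z₂)/(1 − r)
ln z₀ = (2.48491 − 0.85632×4.29046) / 0.14368 = -8.2762
z₀ = exp(-8.2762) = 0.0002545 m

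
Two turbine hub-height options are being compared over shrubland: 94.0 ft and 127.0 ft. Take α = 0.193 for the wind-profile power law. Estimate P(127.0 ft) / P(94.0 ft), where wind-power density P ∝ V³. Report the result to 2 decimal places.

1.19

Speed ratio: V_B/V_A = (z_B/z_A)^α = (127.0/94.0)^0.193 = (1.3511)^0.193 = 1.05979
Power-density ratio: P_B/P_A = (V_B/V_A)³ = (1.05979)³ = 1.19031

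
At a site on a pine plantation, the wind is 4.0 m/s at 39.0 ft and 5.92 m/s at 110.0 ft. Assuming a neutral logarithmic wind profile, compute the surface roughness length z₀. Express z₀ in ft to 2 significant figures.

z₀ ≈ 4.5 ft

Log law: V(z) ∝ ln(z/z₀). With r = V₁/V₂ = 4.0/5.92 = 0.67568,
r · ln(z₂/z₀) = ln(z₁/z₀) ⇒ ln z₀ = (ln z₁ − r·ln z₂)/(1 − r)
ln z₀ = (3.66356 − 0.67568×4.70048) / 0.32432 = 1.5033
z₀ = exp(1.5033) = 4.497 ft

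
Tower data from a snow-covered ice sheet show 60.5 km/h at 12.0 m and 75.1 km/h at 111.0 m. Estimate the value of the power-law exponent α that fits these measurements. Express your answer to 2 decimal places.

Power law: V₂/V₁ = (z₂/z₁)^α ⇒ α = ln(V₂/V₁) / ln(z₂/z₁)
α = ln(75.1/60.5) / ln(111.0/12.0) = ln(1.2413) / ln(9.2500)
  = 0.21618 / 2.22462 = 0.09717

α ≈ 0.10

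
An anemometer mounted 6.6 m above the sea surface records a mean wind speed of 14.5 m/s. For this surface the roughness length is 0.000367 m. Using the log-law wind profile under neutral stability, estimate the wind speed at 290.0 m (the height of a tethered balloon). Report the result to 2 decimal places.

20.10 m/s

Log law: V(z) ∝ ln(z/z₀), so V₂/V₁ = ln(z₂/z₀) / ln(z₁/z₀).
ln(290.0/0.000367) = 13.5800, ln(6.6/0.000367) = 9.7972
V₂ = 14.5 × 13.5800/9.7972 = 14.5 × 1.3861 = 20.0986 m/s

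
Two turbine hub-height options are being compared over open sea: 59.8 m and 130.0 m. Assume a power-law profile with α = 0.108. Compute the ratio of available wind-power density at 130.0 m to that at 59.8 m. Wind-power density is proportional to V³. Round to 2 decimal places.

1.29

Speed ratio: V_B/V_A = (z_B/z_A)^α = (130.0/59.8)^0.108 = (2.1739)^0.108 = 1.08748
Power-density ratio: P_B/P_A = (V_B/V_A)³ = (1.08748)³ = 1.28608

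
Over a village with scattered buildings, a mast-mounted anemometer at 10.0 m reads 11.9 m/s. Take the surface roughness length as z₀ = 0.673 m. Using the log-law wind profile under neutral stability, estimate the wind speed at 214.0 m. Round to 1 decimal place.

25.4 m/s

Log law: V(z) ∝ ln(z/z₀), so V₂/V₁ = ln(z₂/z₀) / ln(z₁/z₀).
ln(214.0/0.673) = 5.7620, ln(10.0/0.673) = 2.6986
V₂ = 11.9 × 5.7620/2.6986 = 11.9 × 2.1352 = 25.4086 m/s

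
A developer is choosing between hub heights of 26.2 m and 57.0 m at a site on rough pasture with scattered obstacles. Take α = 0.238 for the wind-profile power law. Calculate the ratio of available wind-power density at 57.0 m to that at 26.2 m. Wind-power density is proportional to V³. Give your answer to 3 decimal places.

1.742

Speed ratio: V_B/V_A = (z_B/z_A)^α = (57.0/26.2)^0.238 = (2.1756)^0.238 = 1.20321
Power-density ratio: P_B/P_A = (V_B/V_A)³ = (1.20321)³ = 1.74192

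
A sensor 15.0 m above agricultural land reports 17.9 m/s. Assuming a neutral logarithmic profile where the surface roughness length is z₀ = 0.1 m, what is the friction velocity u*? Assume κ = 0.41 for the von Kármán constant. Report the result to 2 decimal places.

u* ≈ 1.46 m/s

Log law: V(z) = (u*/κ) · ln(z/z₀) ⇒ u* = κ · V / ln(z/z₀)
u* = 0.41 × 17.9 / ln(15.0/0.1) = 0.41 × 17.9 / 5.0106
   = 7.3390 / 5.0106 = 1.4647 m/s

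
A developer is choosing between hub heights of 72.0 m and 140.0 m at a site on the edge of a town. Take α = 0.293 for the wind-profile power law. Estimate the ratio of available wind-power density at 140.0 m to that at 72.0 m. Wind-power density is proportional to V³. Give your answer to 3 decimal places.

1.794

Speed ratio: V_B/V_A = (z_B/z_A)^α = (140.0/72.0)^0.293 = (1.9444)^0.293 = 1.21511
Power-density ratio: P_B/P_A = (V_B/V_A)³ = (1.21511)³ = 1.79412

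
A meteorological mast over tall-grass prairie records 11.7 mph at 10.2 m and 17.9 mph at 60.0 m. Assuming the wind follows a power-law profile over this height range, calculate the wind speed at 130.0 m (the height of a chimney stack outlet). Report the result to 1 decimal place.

21.5 mph

First find α: α = ln(V₂/V₁)/ln(z₂/z₁) = ln(17.9/11.7)/ln(60.0/10.2) = 0.42521/1.77196 = 0.2400
Extrapolate from 60.0 m to 130.0 m: V₃ = 17.9 × (130.0/60.0)^0.2400 = 17.9 × 1.2039 = 21.5493 mph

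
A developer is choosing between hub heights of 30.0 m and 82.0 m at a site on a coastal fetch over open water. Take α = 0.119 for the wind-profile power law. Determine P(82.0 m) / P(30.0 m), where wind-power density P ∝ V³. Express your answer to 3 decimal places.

1.432

Speed ratio: V_B/V_A = (z_B/z_A)^α = (82.0/30.0)^0.119 = (2.7333)^0.119 = 1.12711
Power-density ratio: P_B/P_A = (V_B/V_A)³ = (1.12711)³ = 1.43186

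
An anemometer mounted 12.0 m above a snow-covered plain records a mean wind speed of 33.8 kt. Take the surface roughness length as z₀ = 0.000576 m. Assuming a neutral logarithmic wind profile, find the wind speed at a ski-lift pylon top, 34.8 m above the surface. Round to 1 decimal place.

37.4 kt

Log law: V(z) ∝ ln(z/z₀), so V₂/V₁ = ln(z₂/z₀) / ln(z₁/z₀).
ln(34.8/0.000576) = 11.0090, ln(12.0/0.000576) = 9.9443
V₂ = 33.8 × 11.0090/9.9443 = 33.8 × 1.1071 = 37.4189 kt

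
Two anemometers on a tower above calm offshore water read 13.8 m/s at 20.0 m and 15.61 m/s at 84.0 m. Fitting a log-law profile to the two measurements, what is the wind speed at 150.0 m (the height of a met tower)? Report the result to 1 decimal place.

Log law: V ∝ ln(z/z₀). From the pair, with r = V₁/V₂ = 0.88405,
ln z₀ = (ln z₁ − r·ln z₂)/(1 − r) = (2.9957 − 0.88405×4.4308)/0.11595 = -7.9458 → z₀ = 0.0003541 m
V₃ = V₁ · ln(z₃/z₀)/ln(z₁/z₀) = 13.8 × 12.9564/10.9415 = 16.3413 m/s

16.3 m/s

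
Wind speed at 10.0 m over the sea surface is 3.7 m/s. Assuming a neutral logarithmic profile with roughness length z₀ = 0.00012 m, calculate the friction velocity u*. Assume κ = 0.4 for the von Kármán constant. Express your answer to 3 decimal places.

u* ≈ 0.131 m/s

Log law: V(z) = (u*/κ) · ln(z/z₀) ⇒ u* = κ · V / ln(z/z₀)
u* = 0.4 × 3.7 / ln(10.0/0.00012) = 0.4 × 3.7 / 11.3306
   = 1.4800 / 11.3306 = 0.1306 m/s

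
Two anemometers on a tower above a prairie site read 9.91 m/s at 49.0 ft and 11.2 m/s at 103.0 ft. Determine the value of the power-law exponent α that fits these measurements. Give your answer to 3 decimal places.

Power law: V₂/V₁ = (z₂/z₁)^α ⇒ α = ln(V₂/V₁) / ln(z₂/z₁)
α = ln(11.2/9.91) / ln(103.0/49.0) = ln(1.1302) / ln(2.1020)
  = 0.12237 / 0.74291 = 0.16472

α ≈ 0.165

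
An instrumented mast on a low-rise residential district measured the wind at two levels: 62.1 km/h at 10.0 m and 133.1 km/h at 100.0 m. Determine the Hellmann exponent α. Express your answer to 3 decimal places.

Power law: V₂/V₁ = (z₂/z₁)^α ⇒ α = ln(V₂/V₁) / ln(z₂/z₁)
α = ln(133.1/62.1) / ln(100.0/10.0) = ln(2.1433) / ln(10.0000)
  = 0.76235 / 2.30259 = 0.33109

α ≈ 0.331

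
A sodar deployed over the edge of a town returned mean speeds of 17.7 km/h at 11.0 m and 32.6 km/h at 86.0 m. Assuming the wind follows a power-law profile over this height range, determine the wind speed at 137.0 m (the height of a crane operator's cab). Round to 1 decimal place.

37.4 km/h

First find α: α = ln(V₂/V₁)/ln(z₂/z₁) = ln(32.6/17.7)/ln(86.0/11.0) = 0.61075/2.05645 = 0.2970
Extrapolate from 86.0 m to 137.0 m: V₃ = 32.6 × (137.0/86.0)^0.2970 = 32.6 × 1.1483 = 37.4348 km/h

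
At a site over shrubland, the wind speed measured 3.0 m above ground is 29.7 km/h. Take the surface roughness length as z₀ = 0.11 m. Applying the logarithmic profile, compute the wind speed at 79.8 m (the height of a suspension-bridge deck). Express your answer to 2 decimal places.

59.18 km/h

Log law: V(z) ∝ ln(z/z₀), so V₂/V₁ = ln(z₂/z₀) / ln(z₁/z₀).
ln(79.8/0.11) = 6.5868, ln(3.0/0.11) = 3.3059
V₂ = 29.7 × 6.5868/3.3059 = 29.7 × 1.9924 = 59.1756 km/h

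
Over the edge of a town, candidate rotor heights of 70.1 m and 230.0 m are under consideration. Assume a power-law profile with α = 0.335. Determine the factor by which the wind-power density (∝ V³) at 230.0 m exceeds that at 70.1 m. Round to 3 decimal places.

Speed ratio: V_B/V_A = (z_B/z_A)^α = (230.0/70.1)^0.335 = (3.2810)^0.335 = 1.48889
Power-density ratio: P_B/P_A = (V_B/V_A)³ = (1.48889)³ = 3.30058

3.301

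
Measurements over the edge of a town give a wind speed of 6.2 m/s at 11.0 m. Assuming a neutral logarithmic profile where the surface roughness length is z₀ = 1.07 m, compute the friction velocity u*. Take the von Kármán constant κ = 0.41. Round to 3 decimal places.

Log law: V(z) = (u*/κ) · ln(z/z₀) ⇒ u* = κ · V / ln(z/z₀)
u* = 0.41 × 6.2 / ln(11.0/1.07) = 0.41 × 6.2 / 2.3302
   = 2.5420 / 2.3302 = 1.0909 m/s

u* ≈ 1.091 m/s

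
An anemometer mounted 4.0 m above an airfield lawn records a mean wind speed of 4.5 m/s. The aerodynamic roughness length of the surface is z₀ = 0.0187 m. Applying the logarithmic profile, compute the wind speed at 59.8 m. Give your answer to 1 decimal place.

6.8 m/s

Log law: V(z) ∝ ln(z/z₀), so V₂/V₁ = ln(z₂/z₀) / ln(z₁/z₀).
ln(59.8/0.0187) = 8.0702, ln(4.0/0.0187) = 5.3655
V₂ = 4.5 × 8.0702/5.3655 = 4.5 × 1.5041 = 6.7684 m/s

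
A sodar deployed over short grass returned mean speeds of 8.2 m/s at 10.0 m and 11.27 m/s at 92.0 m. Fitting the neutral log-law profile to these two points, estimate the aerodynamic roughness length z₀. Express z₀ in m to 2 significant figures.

Log law: V(z) ∝ ln(z/z₀). With r = V₁/V₂ = 8.2/11.27 = 0.72760,
r · ln(z₂/z₀) = ln(z₁/z₀) ⇒ ln z₀ = (ln z₁ − r·ln z₂)/(1 − r)
ln z₀ = (2.30259 − 0.72760×4.52179) / 0.27240 = -3.6249
z₀ = exp(-3.6249) = 0.02665 m

z₀ ≈ 0.027 m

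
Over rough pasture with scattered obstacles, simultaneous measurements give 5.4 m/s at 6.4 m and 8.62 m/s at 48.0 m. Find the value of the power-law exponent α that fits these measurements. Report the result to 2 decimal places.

α ≈ 0.23

Power law: V₂/V₁ = (z₂/z₁)^α ⇒ α = ln(V₂/V₁) / ln(z₂/z₁)
α = ln(8.62/5.4) / ln(48.0/6.4) = ln(1.5963) / ln(7.5000)
  = 0.46769 / 2.01490 = 0.23211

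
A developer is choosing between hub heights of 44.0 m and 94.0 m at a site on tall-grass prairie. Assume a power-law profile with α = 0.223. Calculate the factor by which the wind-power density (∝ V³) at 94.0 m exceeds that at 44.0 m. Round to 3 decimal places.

1.662

Speed ratio: V_B/V_A = (z_B/z_A)^α = (94.0/44.0)^0.223 = (2.1364)^0.223 = 1.18445
Power-density ratio: P_B/P_A = (V_B/V_A)³ = (1.18445)³ = 1.66170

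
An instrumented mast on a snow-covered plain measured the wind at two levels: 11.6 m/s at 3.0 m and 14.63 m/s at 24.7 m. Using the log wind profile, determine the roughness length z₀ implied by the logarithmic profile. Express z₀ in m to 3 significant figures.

Log law: V(z) ∝ ln(z/z₀). With r = V₁/V₂ = 11.6/14.63 = 0.79289,
r · ln(z₂/z₀) = ln(z₁/z₀) ⇒ ln z₀ = (ln z₁ − r·ln z₂)/(1 − r)
ln z₀ = (1.09861 − 0.79289×3.20680) / 0.20711 = -6.9723
z₀ = exp(-6.9723) = 0.0009374 m

z₀ ≈ 0.000937 m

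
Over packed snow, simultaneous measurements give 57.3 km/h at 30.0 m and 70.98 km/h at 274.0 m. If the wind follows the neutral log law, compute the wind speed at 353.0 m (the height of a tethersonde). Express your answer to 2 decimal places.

Log law: V ∝ ln(z/z₀). From the pair, with r = V₁/V₂ = 0.80727,
ln z₀ = (ln z₁ − r·ln z₂)/(1 − r) = (3.4012 − 0.80727×5.6131)/0.19273 = -5.8637 → z₀ = 0.002841 m
V₃ = V₁ · ln(z₃/z₀)/ln(z₁/z₀) = 57.3 × 11.7302/9.2649 = 72.5468 km/h

72.55 km/h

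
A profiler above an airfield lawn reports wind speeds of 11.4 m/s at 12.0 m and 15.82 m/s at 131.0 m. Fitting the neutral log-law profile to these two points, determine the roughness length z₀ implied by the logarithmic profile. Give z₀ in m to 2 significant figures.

z₀ ≈ 0.025 m

Log law: V(z) ∝ ln(z/z₀). With r = V₁/V₂ = 11.4/15.82 = 0.72061,
r · ln(z₂/z₀) = ln(z₁/z₀) ⇒ ln z₀ = (ln z₁ − r·ln z₂)/(1 − r)
ln z₀ = (2.48491 − 0.72061×4.87520) / 0.27939 = -3.6801
z₀ = exp(-3.6801) = 0.02522 m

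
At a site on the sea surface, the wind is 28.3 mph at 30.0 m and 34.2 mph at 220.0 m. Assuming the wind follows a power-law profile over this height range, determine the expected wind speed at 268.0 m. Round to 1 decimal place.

34.8 mph

First find α: α = ln(V₂/V₁)/ln(z₂/z₁) = ln(34.2/28.3)/ln(220.0/30.0) = 0.18936/1.99243 = 0.0950
Extrapolate from 220.0 m to 268.0 m: V₃ = 34.2 × (268.0/220.0)^0.0950 = 34.2 × 1.0189 = 34.8476 mph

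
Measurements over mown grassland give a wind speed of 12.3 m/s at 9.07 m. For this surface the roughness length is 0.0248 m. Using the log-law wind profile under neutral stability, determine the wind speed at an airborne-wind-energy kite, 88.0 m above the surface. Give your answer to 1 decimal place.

Log law: V(z) ∝ ln(z/z₀), so V₂/V₁ = ln(z₂/z₀) / ln(z₁/z₀).
ln(88.0/0.0248) = 8.1742, ln(9.07/0.0248) = 5.9019
V₂ = 12.3 × 8.1742/5.9019 = 12.3 × 1.3850 = 17.0358 m/s

17.0 m/s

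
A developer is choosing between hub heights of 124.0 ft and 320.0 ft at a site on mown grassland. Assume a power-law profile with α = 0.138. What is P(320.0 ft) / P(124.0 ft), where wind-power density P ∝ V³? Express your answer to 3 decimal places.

Speed ratio: V_B/V_A = (z_B/z_A)^α = (320.0/124.0)^0.138 = (2.5806)^0.138 = 1.13977
Power-density ratio: P_B/P_A = (V_B/V_A)³ = (1.13977)³ = 1.48066

1.481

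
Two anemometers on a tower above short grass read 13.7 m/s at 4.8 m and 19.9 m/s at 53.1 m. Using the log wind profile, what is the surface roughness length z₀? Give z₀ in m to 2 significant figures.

Log law: V(z) ∝ ln(z/z₀). With r = V₁/V₂ = 13.7/19.9 = 0.68844,
r · ln(z₂/z₀) = ln(z₁/z₀) ⇒ ln z₀ = (ln z₁ − r·ln z₂)/(1 − r)
ln z₀ = (1.56862 − 0.68844×3.97218) / 0.31156 = -3.7425
z₀ = exp(-3.7425) = 0.02370 m

z₀ ≈ 0.024 m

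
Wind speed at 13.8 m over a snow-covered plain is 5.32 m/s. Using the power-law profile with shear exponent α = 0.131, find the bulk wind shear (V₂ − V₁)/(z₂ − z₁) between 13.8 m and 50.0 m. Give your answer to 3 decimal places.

Power law: V₂ = V₁ · (z₂/z₁)^α = 5.32 × (3.6232)^0.131 = 6.2973 m/s
ΔV/Δz = (6.2973 − 5.32)/(50.0 − 13.8) = 0.9773/36.2000 = 0.02700 m/s/m

0.027 m/s/m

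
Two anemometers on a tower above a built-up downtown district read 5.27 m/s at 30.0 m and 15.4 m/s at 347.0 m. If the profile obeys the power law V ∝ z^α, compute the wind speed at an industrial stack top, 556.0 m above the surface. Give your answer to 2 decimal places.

18.93 m/s

First find α: α = ln(V₂/V₁)/ln(z₂/z₁) = ln(15.4/5.27)/ln(347.0/30.0) = 1.07234/2.44813 = 0.4380
Extrapolate from 347.0 m to 556.0 m: V₃ = 15.4 × (556.0/347.0)^0.4380 = 15.4 × 1.2294 = 18.9323 m/s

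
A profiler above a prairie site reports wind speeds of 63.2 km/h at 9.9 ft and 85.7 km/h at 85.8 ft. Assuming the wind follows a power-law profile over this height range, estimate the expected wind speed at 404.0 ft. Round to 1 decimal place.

First find α: α = ln(V₂/V₁)/ln(z₂/z₁) = ln(85.7/63.2)/ln(85.8/9.9) = 0.30455/2.15948 = 0.1410
Extrapolate from 85.8 ft to 404.0 ft: V₃ = 85.7 × (404.0/85.8)^0.1410 = 85.7 × 1.2442 = 106.6296 km/h

106.6 km/h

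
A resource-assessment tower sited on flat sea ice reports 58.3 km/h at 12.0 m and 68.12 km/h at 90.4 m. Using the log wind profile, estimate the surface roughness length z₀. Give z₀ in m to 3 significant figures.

Log law: V(z) ∝ ln(z/z₀). With r = V₁/V₂ = 58.3/68.12 = 0.85584,
r · ln(z₂/z₀) = ln(z₁/z₀) ⇒ ln z₀ = (ln z₁ − r·ln z₂)/(1 − r)
ln z₀ = (2.48491 − 0.85584×4.50424) / 0.14416 = -9.5036
z₀ = exp(-9.5036) = 0.00007458 m

z₀ ≈ 0.0000746 m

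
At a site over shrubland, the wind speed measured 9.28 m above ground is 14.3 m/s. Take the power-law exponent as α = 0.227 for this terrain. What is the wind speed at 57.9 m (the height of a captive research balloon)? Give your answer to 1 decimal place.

Power-law profile: V₂ = V₁ · (z₂/z₁)^α
V₂ = 14.3 × (57.9/9.28)^0.227 = 14.3 × (6.2392)^0.227
    = 14.3 × 1.5153 = 21.6686 m/s

21.7 m/s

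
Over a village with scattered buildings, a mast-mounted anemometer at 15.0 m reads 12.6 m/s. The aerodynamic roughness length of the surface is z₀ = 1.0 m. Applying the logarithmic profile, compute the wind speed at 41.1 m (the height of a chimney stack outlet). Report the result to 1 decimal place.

17.3 m/s

Log law: V(z) ∝ ln(z/z₀), so V₂/V₁ = ln(z₂/z₀) / ln(z₁/z₀).
ln(41.1/1.0) = 3.7160, ln(15.0/1.0) = 2.7081
V₂ = 12.6 × 3.7160/2.7081 = 12.6 × 1.3722 = 17.2898 m/s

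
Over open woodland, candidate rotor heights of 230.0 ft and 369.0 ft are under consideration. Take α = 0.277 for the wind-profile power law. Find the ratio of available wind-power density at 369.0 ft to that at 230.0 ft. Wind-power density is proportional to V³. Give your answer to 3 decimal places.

Speed ratio: V_B/V_A = (z_B/z_A)^α = (369.0/230.0)^0.277 = (1.6043)^0.277 = 1.13990
Power-density ratio: P_B/P_A = (V_B/V_A)³ = (1.13990)³ = 1.48116

1.481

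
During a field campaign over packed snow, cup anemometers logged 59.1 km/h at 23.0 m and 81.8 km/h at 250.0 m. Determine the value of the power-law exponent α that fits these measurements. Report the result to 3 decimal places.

α ≈ 0.136

Power law: V₂/V₁ = (z₂/z₁)^α ⇒ α = ln(V₂/V₁) / ln(z₂/z₁)
α = ln(81.8/59.1) / ln(250.0/23.0) = ln(1.3841) / ln(10.8696)
  = 0.32505 / 2.38597 = 0.13623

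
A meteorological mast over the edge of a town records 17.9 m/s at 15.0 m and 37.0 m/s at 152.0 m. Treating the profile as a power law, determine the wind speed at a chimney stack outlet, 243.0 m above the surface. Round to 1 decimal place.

42.9 m/s

First find α: α = ln(V₂/V₁)/ln(z₂/z₁) = ln(37.0/17.9)/ln(152.0/15.0) = 0.72612/2.31583 = 0.3135
Extrapolate from 152.0 m to 243.0 m: V₃ = 37.0 × (243.0/152.0)^0.3135 = 37.0 × 1.1585 = 42.8638 m/s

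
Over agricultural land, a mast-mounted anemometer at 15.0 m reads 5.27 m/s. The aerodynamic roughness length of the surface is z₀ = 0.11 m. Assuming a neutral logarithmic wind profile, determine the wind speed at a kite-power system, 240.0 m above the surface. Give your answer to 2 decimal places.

8.24 m/s

Log law: V(z) ∝ ln(z/z₀), so V₂/V₁ = ln(z₂/z₀) / ln(z₁/z₀).
ln(240.0/0.11) = 7.6879, ln(15.0/0.11) = 4.9153
V₂ = 5.27 × 7.6879/4.9153 = 5.27 × 1.5641 = 8.2427 m/s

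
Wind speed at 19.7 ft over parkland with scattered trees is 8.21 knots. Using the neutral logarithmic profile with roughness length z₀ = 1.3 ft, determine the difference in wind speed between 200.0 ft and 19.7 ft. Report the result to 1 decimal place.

7.0 knots

Log law: V₂ = V₁ · ln(z₂/z₀)/ln(z₁/z₀) = 8.21 × 5.0360/2.7183 = 15.2102 knots
ΔV = 15.2102 − 8.21 = 7.0002 knots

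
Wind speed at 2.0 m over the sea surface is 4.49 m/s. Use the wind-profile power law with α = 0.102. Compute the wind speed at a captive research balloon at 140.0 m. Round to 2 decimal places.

6.93 m/s

Power-law profile: V₂ = V₁ · (z₂/z₁)^α
V₂ = 4.49 × (140.0/2.0)^0.102 = 4.49 × (70.0000)^0.102
    = 4.49 × 1.5424 = 6.9254 m/s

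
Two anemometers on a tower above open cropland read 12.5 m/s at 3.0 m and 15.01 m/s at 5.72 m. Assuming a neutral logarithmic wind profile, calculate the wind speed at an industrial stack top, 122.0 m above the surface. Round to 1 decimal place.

Log law: V ∝ ln(z/z₀). From the pair, with r = V₁/V₂ = 0.83278,
ln z₀ = (ln z₁ − r·ln z₂)/(1 − r) = (1.0986 − 0.83278×1.7440)/0.16722 = -2.1153 → z₀ = 0.1206 m
V₃ = V₁ · ln(z₃/z₀)/ln(z₁/z₀) = 12.5 × 6.9193/3.2139 = 26.9115 m/s

26.9 m/s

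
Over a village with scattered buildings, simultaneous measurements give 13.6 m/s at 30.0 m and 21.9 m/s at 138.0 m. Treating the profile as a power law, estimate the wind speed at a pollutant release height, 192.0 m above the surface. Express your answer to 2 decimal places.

24.28 m/s

First find α: α = ln(V₂/V₁)/ln(z₂/z₁) = ln(21.9/13.6)/ln(138.0/30.0) = 0.47642/1.52606 = 0.3122
Extrapolate from 138.0 m to 192.0 m: V₃ = 21.9 × (192.0/138.0)^0.3122 = 21.9 × 1.1086 = 24.2783 m/s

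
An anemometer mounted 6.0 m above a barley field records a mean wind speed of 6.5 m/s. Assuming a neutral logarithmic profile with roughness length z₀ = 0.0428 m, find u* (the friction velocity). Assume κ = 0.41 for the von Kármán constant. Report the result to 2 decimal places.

u* ≈ 0.54 m/s

Log law: V(z) = (u*/κ) · ln(z/z₀) ⇒ u* = κ · V / ln(z/z₀)
u* = 0.41 × 6.5 / ln(6.0/0.0428) = 0.41 × 6.5 / 4.9430
   = 2.6650 / 4.9430 = 0.5391 m/s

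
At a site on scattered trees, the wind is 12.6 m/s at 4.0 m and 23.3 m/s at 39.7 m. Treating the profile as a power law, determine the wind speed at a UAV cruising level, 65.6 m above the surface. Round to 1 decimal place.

First find α: α = ln(V₂/V₁)/ln(z₂/z₁) = ln(23.3/12.6)/ln(39.7/4.0) = 0.61476/2.29506 = 0.2679
Extrapolate from 39.7 m to 65.6 m: V₃ = 23.3 × (65.6/39.7)^0.2679 = 23.3 × 1.1440 = 26.6551 m/s

26.7 m/s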